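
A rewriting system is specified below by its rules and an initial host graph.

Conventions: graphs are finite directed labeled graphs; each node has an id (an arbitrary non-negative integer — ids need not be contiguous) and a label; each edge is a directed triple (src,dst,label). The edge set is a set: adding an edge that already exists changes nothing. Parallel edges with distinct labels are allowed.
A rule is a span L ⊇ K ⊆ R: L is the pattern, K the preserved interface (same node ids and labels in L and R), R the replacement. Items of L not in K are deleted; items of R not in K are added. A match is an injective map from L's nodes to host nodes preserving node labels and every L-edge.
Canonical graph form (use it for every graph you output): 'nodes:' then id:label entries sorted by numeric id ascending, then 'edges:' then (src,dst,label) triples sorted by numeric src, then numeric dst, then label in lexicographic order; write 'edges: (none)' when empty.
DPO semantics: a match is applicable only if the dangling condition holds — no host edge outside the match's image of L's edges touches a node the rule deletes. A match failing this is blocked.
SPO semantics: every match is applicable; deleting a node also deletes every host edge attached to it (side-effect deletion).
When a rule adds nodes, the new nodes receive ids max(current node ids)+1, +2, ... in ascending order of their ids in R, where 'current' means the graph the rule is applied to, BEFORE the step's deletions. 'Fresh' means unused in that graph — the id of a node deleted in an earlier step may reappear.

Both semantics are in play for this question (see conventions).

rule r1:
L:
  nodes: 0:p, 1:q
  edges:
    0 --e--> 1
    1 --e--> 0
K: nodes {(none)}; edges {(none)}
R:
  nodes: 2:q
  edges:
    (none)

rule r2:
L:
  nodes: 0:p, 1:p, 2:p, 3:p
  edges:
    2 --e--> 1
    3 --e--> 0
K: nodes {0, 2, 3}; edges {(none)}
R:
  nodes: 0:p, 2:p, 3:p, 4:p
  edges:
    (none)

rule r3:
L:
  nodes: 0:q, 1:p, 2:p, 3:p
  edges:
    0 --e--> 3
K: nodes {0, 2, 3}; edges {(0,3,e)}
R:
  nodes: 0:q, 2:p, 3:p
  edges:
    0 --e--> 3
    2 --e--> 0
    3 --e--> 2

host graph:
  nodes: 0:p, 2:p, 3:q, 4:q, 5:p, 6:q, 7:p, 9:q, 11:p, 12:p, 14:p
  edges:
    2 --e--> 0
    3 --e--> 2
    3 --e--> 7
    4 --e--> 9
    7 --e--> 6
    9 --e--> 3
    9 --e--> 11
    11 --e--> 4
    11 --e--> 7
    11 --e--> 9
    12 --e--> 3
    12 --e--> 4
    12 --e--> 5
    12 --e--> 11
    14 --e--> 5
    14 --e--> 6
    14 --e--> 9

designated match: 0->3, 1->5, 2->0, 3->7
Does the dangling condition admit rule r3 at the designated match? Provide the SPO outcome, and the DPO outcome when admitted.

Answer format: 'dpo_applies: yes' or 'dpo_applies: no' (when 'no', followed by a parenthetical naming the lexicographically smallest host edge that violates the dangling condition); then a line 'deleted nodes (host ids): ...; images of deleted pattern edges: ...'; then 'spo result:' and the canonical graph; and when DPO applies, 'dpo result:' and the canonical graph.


dpo_applies: no
(the rule deletes node 5, which keeps host edge (12,5,e) outside the match image — the dangling condition fails, DPO blocks; SPO proceeds and side-deletes such edges)
deleted nodes (host ids): 5; images of deleted pattern edges: (none)
spo result:
nodes: 0:p, 2:p, 3:q, 4:q, 6:q, 7:p, 9:q, 11:p, 12:p, 14:p
edges: (0,3,e); (2,0,e); (3,2,e); (3,7,e); (4,9,e); (7,0,e); (7,6,e); (9,3,e); (9,11,e); (11,4,e); (11,7,e); (11,9,e); (12,3,e); (12,4,e); (12,11,e); (14,6,e); (14,9,e)


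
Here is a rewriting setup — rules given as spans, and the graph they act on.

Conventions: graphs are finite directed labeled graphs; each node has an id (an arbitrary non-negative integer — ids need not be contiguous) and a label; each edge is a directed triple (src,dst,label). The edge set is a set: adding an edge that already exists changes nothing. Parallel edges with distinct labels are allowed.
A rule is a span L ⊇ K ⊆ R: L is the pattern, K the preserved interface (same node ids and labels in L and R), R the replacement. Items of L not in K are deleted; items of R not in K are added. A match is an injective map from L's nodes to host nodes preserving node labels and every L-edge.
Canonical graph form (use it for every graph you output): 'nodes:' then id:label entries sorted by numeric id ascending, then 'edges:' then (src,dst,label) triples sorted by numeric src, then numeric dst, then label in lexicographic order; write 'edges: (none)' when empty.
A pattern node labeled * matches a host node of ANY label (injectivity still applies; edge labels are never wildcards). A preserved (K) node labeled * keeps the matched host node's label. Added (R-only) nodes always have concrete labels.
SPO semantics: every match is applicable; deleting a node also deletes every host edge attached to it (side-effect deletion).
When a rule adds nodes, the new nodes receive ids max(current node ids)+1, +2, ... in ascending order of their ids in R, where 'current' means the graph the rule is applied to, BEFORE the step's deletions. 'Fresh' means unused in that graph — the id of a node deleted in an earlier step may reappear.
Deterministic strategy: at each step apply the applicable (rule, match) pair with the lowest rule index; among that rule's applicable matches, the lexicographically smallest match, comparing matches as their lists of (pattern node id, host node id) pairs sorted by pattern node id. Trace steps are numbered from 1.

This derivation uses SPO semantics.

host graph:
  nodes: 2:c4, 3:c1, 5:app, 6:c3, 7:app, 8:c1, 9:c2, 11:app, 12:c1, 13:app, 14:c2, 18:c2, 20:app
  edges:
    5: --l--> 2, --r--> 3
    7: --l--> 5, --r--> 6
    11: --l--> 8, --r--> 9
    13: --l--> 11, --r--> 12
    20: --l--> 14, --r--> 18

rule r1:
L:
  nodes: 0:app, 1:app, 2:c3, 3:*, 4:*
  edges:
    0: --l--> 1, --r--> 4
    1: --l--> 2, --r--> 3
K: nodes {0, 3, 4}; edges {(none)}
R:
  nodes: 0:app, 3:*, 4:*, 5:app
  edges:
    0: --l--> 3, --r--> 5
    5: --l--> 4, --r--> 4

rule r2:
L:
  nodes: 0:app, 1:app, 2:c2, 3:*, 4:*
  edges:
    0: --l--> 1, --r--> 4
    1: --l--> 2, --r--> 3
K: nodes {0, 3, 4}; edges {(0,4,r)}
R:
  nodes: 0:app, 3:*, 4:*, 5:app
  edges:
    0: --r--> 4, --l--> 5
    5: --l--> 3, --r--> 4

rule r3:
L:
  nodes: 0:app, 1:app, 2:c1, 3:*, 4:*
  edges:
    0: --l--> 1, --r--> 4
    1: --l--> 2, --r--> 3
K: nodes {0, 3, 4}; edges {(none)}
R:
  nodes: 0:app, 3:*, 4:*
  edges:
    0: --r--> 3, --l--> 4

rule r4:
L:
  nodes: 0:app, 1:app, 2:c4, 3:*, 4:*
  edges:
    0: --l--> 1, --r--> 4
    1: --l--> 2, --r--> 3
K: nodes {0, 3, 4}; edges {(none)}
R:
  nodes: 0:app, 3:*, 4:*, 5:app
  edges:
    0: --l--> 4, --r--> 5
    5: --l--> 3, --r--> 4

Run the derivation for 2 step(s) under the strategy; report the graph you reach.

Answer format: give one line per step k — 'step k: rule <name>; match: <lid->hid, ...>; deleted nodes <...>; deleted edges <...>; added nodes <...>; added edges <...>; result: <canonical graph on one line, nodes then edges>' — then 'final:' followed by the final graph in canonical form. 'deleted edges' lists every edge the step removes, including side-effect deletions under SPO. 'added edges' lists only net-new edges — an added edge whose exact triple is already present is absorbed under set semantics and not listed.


step 1: rule r3; match: 0->13, 1->11, 2->8, 3->9, 4->12; deleted nodes 8, 11; deleted edges (11,8,l); (11,9,r); (13,11,l); (13,12,r); added nodes (none); added edges (13,9,r); (13,12,l); result: nodes: 2:c4, 3:c1, 5:app, 6:c3, 7:app, 9:c2, 12:c1, 13:app, 14:c2, 18:c2, 20:app edges: (5,2,l); (5,3,r); (7,5,l); (7,6,r); (13,9,r); (13,12,l); (20,14,l); (20,18,r)
step 2: rule r4; match: 0->7, 1->5, 2->2, 3->3, 4->6; deleted nodes 2, 5; deleted edges (5,2,l); (5,3,r); (7,5,l); (7,6,r); added nodes 21; added edges (7,6,l); (7,21,r); (21,3,l); (21,6,r); result: nodes: 3:c1, 6:c3, 7:app, 9:c2, 12:c1, 13:app, 14:c2, 18:c2, 20:app, 21:app edges: (7,6,l); (7,21,r); (13,9,r); (13,12,l); (20,14,l); (20,18,r); (21,3,l); (21,6,r)
final:
nodes: 3:c1, 6:c3, 7:app, 9:c2, 12:c1, 13:app, 14:c2, 18:c2, 20:app, 21:app
edges: (7,6,l); (7,21,r); (13,9,r); (13,12,l); (20,14,l); (20,18,r); (21,3,l); (21,6,r)


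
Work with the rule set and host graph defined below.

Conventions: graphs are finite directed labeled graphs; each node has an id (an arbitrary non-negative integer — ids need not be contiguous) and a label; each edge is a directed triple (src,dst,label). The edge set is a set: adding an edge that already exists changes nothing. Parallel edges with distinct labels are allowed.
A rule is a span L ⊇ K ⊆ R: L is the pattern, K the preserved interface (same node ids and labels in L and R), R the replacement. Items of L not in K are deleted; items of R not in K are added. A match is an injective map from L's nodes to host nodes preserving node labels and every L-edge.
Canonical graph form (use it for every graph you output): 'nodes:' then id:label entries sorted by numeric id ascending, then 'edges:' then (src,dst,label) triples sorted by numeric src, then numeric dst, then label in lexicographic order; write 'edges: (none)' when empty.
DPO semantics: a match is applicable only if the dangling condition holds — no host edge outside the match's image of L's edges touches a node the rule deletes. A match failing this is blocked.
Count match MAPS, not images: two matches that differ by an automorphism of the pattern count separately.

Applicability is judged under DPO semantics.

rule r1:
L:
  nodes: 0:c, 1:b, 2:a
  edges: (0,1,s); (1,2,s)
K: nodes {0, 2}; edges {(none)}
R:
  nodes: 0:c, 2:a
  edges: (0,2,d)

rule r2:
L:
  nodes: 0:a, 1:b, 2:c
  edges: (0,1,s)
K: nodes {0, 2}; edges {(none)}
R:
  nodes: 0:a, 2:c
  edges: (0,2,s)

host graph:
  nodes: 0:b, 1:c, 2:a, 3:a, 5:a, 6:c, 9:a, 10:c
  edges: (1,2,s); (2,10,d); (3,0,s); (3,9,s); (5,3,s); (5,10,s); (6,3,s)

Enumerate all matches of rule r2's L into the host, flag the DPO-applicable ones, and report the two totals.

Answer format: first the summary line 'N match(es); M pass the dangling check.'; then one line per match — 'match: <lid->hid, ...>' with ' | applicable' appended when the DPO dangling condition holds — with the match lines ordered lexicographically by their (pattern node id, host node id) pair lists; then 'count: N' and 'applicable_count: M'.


3 match(es); 3 pass the dangling check.
match: 0->3, 1->0, 2->1 | applicable
match: 0->3, 1->0, 2->6 | applicable
match: 0->3, 1->0, 2->10 | applicable
count: 3
applicable_count: 3


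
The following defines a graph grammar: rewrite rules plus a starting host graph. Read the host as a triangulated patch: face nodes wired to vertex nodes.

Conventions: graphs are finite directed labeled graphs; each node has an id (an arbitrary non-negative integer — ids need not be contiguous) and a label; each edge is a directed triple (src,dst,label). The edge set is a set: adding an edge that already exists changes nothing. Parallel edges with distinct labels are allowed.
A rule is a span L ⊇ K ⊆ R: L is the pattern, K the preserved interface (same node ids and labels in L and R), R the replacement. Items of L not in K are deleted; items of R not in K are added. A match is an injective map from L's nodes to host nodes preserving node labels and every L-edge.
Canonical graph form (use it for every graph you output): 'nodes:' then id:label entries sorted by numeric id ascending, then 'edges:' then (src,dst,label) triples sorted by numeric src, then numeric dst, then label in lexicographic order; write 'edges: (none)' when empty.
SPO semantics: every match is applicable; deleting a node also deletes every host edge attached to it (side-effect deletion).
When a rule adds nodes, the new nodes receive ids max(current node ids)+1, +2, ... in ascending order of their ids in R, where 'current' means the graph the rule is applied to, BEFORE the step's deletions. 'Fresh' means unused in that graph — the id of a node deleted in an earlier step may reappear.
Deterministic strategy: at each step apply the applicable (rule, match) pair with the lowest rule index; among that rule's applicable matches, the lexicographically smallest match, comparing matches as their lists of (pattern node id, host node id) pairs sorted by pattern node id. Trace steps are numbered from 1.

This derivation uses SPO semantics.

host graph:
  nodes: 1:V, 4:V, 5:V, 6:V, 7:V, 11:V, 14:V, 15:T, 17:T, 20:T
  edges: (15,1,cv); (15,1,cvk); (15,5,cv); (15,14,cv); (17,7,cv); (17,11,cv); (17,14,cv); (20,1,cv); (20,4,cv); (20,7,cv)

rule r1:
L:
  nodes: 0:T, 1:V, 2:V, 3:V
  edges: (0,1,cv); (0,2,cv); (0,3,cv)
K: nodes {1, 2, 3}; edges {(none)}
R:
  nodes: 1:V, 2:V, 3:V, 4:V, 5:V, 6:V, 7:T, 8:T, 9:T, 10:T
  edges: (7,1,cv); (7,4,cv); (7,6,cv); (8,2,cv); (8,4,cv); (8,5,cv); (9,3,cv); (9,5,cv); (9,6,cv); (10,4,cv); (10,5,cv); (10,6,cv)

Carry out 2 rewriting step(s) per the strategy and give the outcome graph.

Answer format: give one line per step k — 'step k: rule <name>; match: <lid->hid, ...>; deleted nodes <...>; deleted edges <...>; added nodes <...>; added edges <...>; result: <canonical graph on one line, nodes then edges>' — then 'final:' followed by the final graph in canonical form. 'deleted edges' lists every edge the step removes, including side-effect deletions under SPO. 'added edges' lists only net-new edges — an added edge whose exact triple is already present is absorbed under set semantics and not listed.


step 1: rule r1; match: 0->15, 1->1, 2->5, 3->14; deleted nodes 15; deleted edges (15,1,cv); (15,1,cvk); (15,5,cv); (15,14,cv); added nodes 21, 22, 23, 24, 25, 26, 27; added edges (24,1,cv); (24,21,cv); (24,23,cv); (25,5,cv); (25,21,cv); (25,22,cv); (26,14,cv); (26,22,cv); (26,23,cv); (27,21,cv); (27,22,cv); (27,23,cv); result: nodes: 1:V, 4:V, 5:V, 6:V, 7:V, 11:V, 14:V, 17:T, 20:T, 21:V, 22:V, 23:V, 24:T, 25:T, 26:T, 27:T edges: (17,7,cv); (17,11,cv); (17,14,cv); (20,1,cv); (20,4,cv); (20,7,cv); (24,1,cv); (24,21,cv); (24,23,cv); (25,5,cv); (25,21,cv); (25,22,cv); (26,14,cv); (26,22,cv); (26,23,cv); (27,21,cv); (27,22,cv); (27,23,cv)
step 2: rule r1; match: 0->17, 1->7, 2->11, 3->14; deleted nodes 17; deleted edges (17,7,cv); (17,11,cv); (17,14,cv); added nodes 28, 29, 30, 31, 32, 33, 34; added edges (31,7,cv); (31,28,cv); (31,30,cv); (32,11,cv); (32,28,cv); (32,29,cv); (33,14,cv); (33,29,cv); (33,30,cv); (34,28,cv); (34,29,cv); (34,30,cv); result: nodes: 1:V, 4:V, 5:V, 6:V, 7:V, 11:V, 14:V, 20:T, 21:V, 22:V, 23:V, 24:T, 25:T, 26:T, 27:T, 28:V, 29:V, 30:V, 31:T, 32:T, 33:T, 34:T edges: (20,1,cv); (20,4,cv); (20,7,cv); (24,1,cv); (24,21,cv); (24,23,cv); (25,5,cv); (25,21,cv); (25,22,cv); (26,14,cv); (26,22,cv); (26,23,cv); (27,21,cv); (27,22,cv); (27,23,cv); (31,7,cv); (31,28,cv); (31,30,cv); (32,11,cv); (32,28,cv); (32,29,cv); (33,14,cv); (33,29,cv); (33,30,cv); (34,28,cv); (34,29,cv); (34,30,cv)
final:
nodes: 1:V, 4:V, 5:V, 6:V, 7:V, 11:V, 14:V, 20:T, 21:V, 22:V, 23:V, 24:T, 25:T, 26:T, 27:T, 28:V, 29:V, 30:V, 31:T, 32:T, 33:T, 34:T
edges: (20,1,cv); (20,4,cv); (20,7,cv); (24,1,cv); (24,21,cv); (24,23,cv); (25,5,cv); (25,21,cv); (25,22,cv); (26,14,cv); (26,22,cv); (26,23,cv); (27,21,cv); (27,22,cv); (27,23,cv); (31,7,cv); (31,28,cv); (31,30,cv); (32,11,cv); (32,28,cv); (32,29,cv); (33,14,cv); (33,29,cv); (33,30,cv); (34,28,cv); (34,29,cv); (34,30,cv)


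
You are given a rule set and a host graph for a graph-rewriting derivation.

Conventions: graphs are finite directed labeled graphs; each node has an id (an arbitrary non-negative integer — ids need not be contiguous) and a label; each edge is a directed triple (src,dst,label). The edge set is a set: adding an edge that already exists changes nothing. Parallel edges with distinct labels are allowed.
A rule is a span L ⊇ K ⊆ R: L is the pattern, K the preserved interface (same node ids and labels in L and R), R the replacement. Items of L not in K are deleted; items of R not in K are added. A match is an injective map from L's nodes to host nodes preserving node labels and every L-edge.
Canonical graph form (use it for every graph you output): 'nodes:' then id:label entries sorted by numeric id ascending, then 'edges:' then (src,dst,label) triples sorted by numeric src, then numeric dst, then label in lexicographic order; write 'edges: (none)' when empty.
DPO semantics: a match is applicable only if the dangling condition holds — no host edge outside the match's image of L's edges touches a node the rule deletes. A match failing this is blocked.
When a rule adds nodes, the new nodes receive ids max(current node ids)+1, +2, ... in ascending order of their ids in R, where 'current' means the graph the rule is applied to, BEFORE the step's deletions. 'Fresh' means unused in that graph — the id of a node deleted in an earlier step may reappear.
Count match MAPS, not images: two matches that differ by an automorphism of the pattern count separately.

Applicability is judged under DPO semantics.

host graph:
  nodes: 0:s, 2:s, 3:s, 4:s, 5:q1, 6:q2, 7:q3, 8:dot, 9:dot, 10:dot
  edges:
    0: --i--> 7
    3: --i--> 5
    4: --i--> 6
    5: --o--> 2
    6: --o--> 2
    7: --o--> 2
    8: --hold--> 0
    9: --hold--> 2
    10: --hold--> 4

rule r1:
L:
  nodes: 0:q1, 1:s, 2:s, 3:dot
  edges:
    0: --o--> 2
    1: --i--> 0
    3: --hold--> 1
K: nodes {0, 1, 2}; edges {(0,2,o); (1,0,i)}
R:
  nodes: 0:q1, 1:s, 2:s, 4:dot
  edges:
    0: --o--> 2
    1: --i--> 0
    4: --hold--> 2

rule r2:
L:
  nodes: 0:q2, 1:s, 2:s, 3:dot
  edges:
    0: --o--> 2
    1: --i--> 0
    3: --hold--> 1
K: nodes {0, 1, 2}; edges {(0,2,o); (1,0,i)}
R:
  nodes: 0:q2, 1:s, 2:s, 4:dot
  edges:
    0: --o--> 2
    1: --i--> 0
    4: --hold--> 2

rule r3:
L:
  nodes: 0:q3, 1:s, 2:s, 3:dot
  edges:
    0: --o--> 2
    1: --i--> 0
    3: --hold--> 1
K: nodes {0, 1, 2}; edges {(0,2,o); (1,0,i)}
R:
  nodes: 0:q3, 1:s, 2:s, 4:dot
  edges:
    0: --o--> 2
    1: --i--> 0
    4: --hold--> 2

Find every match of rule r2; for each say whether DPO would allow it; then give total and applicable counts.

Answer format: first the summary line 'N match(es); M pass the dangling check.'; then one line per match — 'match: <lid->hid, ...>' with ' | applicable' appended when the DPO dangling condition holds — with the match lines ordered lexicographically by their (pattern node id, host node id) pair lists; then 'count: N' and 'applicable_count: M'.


1 match(es); 1 pass the dangling check.
match: 0->6, 1->4, 2->2, 3->10 | applicable
count: 1
applicable_count: 1


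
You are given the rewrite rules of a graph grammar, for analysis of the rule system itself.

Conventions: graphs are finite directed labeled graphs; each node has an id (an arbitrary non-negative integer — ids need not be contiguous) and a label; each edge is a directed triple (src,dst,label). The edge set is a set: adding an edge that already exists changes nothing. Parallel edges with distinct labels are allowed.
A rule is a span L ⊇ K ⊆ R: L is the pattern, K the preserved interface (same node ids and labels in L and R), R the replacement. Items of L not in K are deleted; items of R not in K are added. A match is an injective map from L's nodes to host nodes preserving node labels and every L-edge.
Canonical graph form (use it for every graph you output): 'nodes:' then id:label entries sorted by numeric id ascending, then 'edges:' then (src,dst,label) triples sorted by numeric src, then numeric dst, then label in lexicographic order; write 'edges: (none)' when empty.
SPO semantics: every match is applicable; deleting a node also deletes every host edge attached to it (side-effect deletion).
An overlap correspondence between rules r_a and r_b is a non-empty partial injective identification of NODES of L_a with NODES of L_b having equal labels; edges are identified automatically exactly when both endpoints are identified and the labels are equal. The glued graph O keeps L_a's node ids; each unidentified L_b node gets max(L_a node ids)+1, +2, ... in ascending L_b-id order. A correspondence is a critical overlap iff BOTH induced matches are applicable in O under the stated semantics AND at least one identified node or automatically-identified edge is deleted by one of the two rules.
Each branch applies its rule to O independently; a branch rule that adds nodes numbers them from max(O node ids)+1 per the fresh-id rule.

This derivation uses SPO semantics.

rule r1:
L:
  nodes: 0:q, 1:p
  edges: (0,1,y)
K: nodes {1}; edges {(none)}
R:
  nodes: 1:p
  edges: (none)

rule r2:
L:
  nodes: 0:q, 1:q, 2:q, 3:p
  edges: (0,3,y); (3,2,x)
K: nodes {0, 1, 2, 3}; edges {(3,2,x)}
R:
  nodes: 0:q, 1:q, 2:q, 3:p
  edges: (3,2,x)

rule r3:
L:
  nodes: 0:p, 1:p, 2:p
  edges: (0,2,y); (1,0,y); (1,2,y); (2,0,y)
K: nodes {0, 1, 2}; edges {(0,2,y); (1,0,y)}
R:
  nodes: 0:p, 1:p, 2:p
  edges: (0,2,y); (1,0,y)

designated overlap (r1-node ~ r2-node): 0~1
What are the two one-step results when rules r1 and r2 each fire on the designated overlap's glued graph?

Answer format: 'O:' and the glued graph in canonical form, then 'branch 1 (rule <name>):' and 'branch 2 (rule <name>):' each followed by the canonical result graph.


O:
nodes: 0:q, 1:p, 2:q, 3:q, 4:p
edges: (0,1,y); (2,4,y); (4,3,x)
branch 1 (rule r1):
nodes: 1:p, 2:q, 3:q, 4:p
edges: (2,4,y); (4,3,x)
branch 2 (rule r2):
nodes: 0:q, 1:p, 2:q, 3:q, 4:p
edges: (0,1,y); (4,3,x)


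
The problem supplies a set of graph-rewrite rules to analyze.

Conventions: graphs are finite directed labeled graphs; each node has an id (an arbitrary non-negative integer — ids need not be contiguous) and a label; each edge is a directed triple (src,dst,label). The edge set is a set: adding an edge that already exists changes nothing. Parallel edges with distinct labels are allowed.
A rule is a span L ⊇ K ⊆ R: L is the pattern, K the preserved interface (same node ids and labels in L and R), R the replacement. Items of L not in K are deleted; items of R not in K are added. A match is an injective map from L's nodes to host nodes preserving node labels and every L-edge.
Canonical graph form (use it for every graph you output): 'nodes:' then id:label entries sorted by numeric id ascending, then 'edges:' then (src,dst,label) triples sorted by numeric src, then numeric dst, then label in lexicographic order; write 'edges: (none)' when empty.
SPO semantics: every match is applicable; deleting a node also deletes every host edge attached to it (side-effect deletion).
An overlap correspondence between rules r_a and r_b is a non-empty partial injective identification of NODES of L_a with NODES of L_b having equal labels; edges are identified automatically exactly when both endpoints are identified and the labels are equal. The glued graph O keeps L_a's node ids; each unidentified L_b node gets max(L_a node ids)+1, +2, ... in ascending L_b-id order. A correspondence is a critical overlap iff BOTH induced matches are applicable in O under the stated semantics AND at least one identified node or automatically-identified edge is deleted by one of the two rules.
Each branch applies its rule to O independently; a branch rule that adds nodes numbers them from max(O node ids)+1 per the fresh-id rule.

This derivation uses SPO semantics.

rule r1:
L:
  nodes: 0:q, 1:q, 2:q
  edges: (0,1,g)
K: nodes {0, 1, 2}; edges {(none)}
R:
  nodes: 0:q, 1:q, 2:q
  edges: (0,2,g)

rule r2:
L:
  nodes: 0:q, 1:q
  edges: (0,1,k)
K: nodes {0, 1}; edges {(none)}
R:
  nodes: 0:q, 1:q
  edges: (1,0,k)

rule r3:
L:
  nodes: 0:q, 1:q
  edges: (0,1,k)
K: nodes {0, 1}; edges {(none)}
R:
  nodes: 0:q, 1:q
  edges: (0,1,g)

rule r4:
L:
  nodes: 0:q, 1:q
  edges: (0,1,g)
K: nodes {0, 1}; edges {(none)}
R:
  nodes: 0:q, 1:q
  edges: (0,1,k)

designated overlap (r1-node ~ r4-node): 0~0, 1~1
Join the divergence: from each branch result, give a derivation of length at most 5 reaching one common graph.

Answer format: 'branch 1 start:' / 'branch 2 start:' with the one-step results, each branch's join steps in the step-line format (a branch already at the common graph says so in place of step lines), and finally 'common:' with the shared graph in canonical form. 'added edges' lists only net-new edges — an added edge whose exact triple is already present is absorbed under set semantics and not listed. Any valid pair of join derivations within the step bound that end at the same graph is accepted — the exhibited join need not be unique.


branch 1 start:
nodes: 0:q, 1:q, 2:q
edges: (0,2,g)
branch 2 start:
nodes: 0:q, 1:q, 2:q
edges: (0,1,k)
branch 1 step 1: rule r1; match: 0->0, 1->2, 2->1; deleted nodes (none); deleted edges (0,2,g); added nodes (none); added edges (0,1,g); result: nodes: 0:q, 1:q, 2:q edges: (0,1,g)
branch 2 step 1: rule r3; match: 0->0, 1->1; deleted nodes (none); deleted edges (0,1,k); added nodes (none); added edges (0,1,g); result: nodes: 0:q, 1:q, 2:q edges: (0,1,g)
common:
nodes: 0:q, 1:q, 2:q
edges: (0,1,g)


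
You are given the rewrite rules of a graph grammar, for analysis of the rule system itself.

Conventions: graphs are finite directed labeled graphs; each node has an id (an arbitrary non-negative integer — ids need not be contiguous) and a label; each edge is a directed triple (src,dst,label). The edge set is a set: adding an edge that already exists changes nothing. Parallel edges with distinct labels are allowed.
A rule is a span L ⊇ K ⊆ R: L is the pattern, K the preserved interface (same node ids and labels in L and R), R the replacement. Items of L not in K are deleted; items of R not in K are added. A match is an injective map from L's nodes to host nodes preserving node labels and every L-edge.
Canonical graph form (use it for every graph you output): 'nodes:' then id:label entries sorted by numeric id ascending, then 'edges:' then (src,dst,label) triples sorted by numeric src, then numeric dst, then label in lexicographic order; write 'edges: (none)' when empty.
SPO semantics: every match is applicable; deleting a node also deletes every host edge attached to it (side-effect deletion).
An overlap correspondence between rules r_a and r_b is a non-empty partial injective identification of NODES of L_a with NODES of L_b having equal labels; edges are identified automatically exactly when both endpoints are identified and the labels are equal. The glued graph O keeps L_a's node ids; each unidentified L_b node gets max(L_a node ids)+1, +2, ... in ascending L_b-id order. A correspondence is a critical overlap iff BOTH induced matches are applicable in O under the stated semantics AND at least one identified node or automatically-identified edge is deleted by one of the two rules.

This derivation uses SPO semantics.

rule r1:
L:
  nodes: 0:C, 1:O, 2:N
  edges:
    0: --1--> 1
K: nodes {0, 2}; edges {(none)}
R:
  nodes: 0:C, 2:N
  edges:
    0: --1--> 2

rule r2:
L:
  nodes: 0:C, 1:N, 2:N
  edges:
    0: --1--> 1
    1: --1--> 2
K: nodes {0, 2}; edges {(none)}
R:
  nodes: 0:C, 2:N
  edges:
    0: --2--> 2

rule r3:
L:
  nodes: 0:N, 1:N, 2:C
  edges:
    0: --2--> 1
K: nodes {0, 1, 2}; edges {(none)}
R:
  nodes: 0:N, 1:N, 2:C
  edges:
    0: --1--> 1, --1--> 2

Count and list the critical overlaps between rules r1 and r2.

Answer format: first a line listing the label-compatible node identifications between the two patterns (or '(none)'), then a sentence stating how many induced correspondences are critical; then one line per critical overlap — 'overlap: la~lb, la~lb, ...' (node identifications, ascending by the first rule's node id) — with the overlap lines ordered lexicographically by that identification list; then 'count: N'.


label-compatible node identifications between L(r1) and L(r2): 0~0, 2~1, 2~2
2 of the induced correspondences are critical overlaps of r1 and r2.
overlap: 0~0, 2~1
overlap: 2~1
count: 2


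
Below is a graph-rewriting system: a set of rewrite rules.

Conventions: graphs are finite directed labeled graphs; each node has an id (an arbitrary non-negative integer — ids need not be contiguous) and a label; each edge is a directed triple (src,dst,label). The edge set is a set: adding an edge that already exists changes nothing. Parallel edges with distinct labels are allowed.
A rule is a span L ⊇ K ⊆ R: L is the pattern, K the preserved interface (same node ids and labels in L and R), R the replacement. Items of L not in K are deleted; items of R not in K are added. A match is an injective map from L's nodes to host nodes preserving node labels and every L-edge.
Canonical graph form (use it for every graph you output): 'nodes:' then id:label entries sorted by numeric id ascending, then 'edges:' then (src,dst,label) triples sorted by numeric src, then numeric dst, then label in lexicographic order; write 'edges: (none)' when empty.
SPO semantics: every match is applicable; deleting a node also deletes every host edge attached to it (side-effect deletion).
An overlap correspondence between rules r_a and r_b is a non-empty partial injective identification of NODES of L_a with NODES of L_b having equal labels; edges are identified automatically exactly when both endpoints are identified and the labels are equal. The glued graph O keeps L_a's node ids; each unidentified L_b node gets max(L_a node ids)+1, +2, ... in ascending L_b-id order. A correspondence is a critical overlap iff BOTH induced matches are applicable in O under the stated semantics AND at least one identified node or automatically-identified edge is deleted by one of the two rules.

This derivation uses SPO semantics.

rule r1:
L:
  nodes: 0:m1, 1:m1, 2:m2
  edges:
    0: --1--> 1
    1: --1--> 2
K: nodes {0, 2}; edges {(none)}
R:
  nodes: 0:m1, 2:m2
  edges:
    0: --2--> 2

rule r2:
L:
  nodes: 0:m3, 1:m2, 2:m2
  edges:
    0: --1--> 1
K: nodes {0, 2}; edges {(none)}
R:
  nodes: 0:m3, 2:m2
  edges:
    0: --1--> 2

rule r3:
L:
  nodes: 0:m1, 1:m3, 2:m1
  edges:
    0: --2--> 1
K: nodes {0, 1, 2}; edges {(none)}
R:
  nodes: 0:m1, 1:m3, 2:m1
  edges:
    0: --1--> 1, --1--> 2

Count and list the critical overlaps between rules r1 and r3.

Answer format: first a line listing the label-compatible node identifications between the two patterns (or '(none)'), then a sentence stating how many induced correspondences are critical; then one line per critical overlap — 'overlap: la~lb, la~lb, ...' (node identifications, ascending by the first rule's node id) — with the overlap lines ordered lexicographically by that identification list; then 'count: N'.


label-compatible node identifications between L(r1) and L(r3): 0~0, 0~2, 1~0, 1~2
4 of the induced correspondences are critical overlaps of r1 and r3.
overlap: 0~0, 1~2
overlap: 0~2, 1~0
overlap: 1~0
overlap: 1~2
count: 4


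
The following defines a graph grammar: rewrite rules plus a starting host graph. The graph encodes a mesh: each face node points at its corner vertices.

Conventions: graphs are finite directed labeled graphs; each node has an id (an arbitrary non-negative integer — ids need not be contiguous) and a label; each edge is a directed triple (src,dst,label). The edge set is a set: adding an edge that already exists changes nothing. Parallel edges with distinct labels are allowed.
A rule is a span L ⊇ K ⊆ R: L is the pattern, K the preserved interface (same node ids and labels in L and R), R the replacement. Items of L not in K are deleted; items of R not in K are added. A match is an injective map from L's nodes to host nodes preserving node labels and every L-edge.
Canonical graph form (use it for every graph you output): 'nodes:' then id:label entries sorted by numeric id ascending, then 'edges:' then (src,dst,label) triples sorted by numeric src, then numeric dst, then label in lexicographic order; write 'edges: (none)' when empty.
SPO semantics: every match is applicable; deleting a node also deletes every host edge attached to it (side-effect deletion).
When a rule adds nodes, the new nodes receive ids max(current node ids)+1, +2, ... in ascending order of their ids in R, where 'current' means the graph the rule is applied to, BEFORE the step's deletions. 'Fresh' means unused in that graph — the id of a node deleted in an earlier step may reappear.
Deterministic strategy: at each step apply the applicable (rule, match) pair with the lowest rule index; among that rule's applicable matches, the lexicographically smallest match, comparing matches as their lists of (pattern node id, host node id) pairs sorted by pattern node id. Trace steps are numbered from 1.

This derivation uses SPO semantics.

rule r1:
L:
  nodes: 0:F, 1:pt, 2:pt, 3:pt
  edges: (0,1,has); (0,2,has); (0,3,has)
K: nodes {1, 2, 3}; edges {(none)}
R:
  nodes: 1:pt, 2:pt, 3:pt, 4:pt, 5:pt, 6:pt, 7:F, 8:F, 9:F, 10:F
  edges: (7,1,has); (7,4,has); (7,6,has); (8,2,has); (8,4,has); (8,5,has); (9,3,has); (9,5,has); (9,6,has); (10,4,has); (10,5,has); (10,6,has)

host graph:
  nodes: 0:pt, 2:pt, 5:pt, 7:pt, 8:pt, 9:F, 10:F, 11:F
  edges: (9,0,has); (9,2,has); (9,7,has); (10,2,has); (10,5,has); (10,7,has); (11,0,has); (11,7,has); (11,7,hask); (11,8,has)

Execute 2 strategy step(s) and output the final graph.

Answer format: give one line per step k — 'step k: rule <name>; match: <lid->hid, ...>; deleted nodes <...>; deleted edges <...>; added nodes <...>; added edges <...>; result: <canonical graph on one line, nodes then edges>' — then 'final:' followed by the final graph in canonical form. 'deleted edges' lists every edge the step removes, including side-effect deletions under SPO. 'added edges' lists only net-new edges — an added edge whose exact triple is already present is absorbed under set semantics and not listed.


step 1: rule r1; match: 0->9, 1->0, 2->2, 3->7; deleted nodes 9; deleted edges (9,0,has); (9,2,has); (9,7,has); added nodes 12, 13, 14, 15, 16, 17, 18; added edges (15,0,has); (15,12,has); (15,14,has); (16,2,has); (16,12,has); (16,13,has); (17,7,has); (17,13,has); (17,14,has); (18,12,has); (18,13,has); (18,14,has); result: nodes: 0:pt, 2:pt, 5:pt, 7:pt, 8:pt, 10:F, 11:F, 12:pt, 13:pt, 14:pt, 15:F, 16:F, 17:F, 18:F edges: (10,2,has); (10,5,has); (10,7,has); (11,0,has); (11,7,has); (11,7,hask); (11,8,has); (15,0,has); (15,12,has); (15,14,has); (16,2,has); (16,12,has); (16,13,has); (17,7,has); (17,13,has); (17,14,has); (18,12,has); (18,13,has); (18,14,has)
step 2: rule r1; match: 0->10, 1->2, 2->5, 3->7; deleted nodes 10; deleted edges (10,2,has); (10,5,has); (10,7,has); added nodes 19, 20, 21, 22, 23, 24, 25; added edges (22,2,has); (22,19,has); (22,21,has); (23,5,has); (23,19,has); (23,20,has); (24,7,has); (24,20,has); (24,21,has); (25,19,has); (25,20,has); (25,21,has); result: nodes: 0:pt, 2:pt, 5:pt, 7:pt, 8:pt, 11:F, 12:pt, 13:pt, 14:pt, 15:F, 16:F, 17:F, 18:F, 19:pt, 20:pt, 21:pt, 22:F, 23:F, 24:F, 25:F edges: (11,0,has); (11,7,has); (11,7,hask); (11,8,has); (15,0,has); (15,12,has); (15,14,has); (16,2,has); (16,12,has); (16,13,has); (17,7,has); (17,13,has); (17,14,has); (18,12,has); (18,13,has); (18,14,has); (22,2,has); (22,19,has); (22,21,has); (23,5,has); (23,19,has); (23,20,has); (24,7,has); (24,20,has); (24,21,has); (25,19,has); (25,20,has); (25,21,has)
final:
nodes: 0:pt, 2:pt, 5:pt, 7:pt, 8:pt, 11:F, 12:pt, 13:pt, 14:pt, 15:F, 16:F, 17:F, 18:F, 19:pt, 20:pt, 21:pt, 22:F, 23:F, 24:F, 25:F
edges: (11,0,has); (11,7,has); (11,7,hask); (11,8,has); (15,0,has); (15,12,has); (15,14,has); (16,2,has); (16,12,has); (16,13,has); (17,7,has); (17,13,has); (17,14,has); (18,12,has); (18,13,has); (18,14,has); (22,2,has); (22,19,has); (22,21,has); (23,5,has); (23,19,has); (23,20,has); (24,7,has); (24,20,has); (24,21,has); (25,19,has); (25,20,has); (25,21,has)


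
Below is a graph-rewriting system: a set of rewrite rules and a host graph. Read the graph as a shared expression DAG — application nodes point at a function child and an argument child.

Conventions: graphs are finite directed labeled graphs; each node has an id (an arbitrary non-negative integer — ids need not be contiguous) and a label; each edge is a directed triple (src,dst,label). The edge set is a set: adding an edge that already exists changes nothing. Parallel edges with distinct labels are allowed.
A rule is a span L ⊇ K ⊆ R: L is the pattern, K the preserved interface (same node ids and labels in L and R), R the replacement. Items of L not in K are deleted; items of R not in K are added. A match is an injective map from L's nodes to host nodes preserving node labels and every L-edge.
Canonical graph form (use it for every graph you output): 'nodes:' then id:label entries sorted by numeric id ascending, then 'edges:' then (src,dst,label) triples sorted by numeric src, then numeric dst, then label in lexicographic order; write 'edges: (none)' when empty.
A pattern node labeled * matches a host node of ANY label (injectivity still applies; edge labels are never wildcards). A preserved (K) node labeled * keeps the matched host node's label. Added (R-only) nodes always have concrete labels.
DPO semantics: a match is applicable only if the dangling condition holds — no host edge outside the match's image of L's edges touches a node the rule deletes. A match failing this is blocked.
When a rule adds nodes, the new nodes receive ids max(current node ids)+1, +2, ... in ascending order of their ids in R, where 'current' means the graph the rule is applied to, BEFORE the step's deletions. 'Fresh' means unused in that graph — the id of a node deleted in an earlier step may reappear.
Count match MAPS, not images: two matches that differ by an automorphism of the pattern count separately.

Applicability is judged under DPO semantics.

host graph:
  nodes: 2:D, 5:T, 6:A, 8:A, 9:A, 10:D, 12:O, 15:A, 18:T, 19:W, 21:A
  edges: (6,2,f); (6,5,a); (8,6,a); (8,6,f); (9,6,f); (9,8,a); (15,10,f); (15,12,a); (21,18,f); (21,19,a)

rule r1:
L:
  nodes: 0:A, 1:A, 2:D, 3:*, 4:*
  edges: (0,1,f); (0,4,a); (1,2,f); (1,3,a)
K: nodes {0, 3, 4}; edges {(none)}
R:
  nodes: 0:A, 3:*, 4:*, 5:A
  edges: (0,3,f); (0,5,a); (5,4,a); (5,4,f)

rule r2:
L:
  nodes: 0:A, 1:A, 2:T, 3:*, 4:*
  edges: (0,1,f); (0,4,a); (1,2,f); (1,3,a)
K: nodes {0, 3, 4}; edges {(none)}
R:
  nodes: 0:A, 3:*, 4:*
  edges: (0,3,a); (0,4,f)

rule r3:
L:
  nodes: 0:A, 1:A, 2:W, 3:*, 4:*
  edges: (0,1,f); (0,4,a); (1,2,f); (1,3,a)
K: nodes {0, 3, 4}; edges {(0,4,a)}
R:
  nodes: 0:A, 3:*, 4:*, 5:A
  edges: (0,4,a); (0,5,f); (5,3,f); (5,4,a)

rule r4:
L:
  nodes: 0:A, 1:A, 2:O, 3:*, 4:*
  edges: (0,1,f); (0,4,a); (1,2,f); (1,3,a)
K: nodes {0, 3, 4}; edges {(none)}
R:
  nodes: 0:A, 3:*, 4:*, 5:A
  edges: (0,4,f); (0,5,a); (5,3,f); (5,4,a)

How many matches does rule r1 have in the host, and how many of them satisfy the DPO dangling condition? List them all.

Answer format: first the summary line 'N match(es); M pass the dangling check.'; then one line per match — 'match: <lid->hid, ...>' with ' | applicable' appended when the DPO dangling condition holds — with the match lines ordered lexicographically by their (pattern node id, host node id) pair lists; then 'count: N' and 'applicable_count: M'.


1 match(es); 0 pass the dangling check.
match: 0->9, 1->6, 2->2, 3->5, 4->8
count: 1
applicable_count: 0


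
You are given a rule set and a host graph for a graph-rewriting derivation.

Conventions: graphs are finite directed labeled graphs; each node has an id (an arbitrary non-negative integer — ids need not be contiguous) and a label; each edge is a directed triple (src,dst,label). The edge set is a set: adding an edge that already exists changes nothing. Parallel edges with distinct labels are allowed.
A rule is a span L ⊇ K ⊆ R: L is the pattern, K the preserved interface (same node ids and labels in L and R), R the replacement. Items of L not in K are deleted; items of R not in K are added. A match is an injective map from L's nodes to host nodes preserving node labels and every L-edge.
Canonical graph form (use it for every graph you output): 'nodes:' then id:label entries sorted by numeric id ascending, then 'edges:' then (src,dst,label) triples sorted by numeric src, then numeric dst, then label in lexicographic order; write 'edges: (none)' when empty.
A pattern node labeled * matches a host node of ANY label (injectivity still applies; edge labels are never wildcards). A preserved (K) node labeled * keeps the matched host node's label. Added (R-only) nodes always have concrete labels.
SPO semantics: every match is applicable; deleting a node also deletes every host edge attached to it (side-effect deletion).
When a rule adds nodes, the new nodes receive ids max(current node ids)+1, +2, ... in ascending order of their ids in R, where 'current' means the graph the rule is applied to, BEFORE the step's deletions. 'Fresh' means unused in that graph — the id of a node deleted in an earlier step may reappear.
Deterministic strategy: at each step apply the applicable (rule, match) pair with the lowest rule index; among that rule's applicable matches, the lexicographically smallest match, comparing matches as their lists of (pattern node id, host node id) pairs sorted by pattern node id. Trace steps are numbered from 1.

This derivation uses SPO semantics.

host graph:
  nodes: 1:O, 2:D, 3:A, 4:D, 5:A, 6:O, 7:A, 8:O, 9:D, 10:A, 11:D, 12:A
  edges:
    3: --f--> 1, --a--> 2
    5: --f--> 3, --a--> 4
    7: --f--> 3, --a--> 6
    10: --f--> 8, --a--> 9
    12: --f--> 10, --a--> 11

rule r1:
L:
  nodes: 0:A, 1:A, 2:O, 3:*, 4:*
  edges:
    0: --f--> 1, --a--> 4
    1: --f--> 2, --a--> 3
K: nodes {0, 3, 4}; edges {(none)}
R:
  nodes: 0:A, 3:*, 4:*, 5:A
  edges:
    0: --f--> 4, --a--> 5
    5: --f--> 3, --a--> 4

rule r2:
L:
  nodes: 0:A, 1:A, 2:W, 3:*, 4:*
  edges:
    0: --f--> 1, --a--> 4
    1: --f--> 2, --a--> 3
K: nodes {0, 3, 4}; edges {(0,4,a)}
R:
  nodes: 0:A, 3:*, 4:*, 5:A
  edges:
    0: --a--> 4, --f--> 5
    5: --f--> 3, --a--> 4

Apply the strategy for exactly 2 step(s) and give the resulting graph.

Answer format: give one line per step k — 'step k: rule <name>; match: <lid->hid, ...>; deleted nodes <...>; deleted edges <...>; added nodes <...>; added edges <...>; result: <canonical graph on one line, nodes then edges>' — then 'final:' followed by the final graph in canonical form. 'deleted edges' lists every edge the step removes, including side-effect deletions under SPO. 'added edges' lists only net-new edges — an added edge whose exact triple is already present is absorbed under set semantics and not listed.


step 1: rule r1; match: 0->5, 1->3, 2->1, 3->2, 4->4; deleted nodes 1, 3; deleted edges (3,1,f); (3,2,a); (5,3,f); (5,4,a); (7,3,f); added nodes 13; added edges (5,4,f); (5,13,a); (13,2,f); (13,4,a); result: nodes: 2:D, 4:D, 5:A, 6:O, 7:A, 8:O, 9:D, 10:A, 11:D, 12:A, 13:A edges: (5,4,f); (5,13,a); (7,6,a); (10,8,f); (10,9,a); (12,10,f); (12,11,a); (13,2,f); (13,4,a)
step 2: rule r1; match: 0->12, 1->10, 2->8, 3->9, 4->11; deleted nodes 8, 10; deleted edges (10,8,f); (10,9,a); (12,10,f); (12,11,a); added nodes 14; added edges (12,11,f); (12,14,a); (14,9,f); (14,11,a); result: nodes: 2:D, 4:D, 5:A, 6:O, 7:A, 9:D, 11:D, 12:A, 13:A, 14:A edges: (5,4,f); (5,13,a); (7,6,a); (12,11,f); (12,14,a); (13,2,f); (13,4,a); (14,9,f); (14,11,a)
final:
nodes: 2:D, 4:D, 5:A, 6:O, 7:A, 9:D, 11:D, 12:A, 13:A, 14:A
edges: (5,4,f); (5,13,a); (7,6,a); (12,11,f); (12,14,a); (13,2,f); (13,4,a); (14,9,f); (14,11,a)
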